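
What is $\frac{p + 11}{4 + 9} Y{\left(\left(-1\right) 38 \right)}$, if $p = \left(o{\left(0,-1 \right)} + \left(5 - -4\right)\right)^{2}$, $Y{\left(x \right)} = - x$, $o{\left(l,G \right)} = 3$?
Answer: $\frac{5890}{13} \approx 453.08$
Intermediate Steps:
$p = 144$ ($p = \left(3 + \left(5 - -4\right)\right)^{2} = \left(3 + \left(5 + 4\right)\right)^{2} = \left(3 + 9\right)^{2} = 12^{2} = 144$)
$\frac{p + 11}{4 + 9} Y{\left(\left(-1\right) 38 \right)} = \frac{144 + 11}{4 + 9} \left(- \left(-1\right) 38\right) = \frac{155}{13} \left(\left(-1\right) \left(-38\right)\right) = 155 \cdot \frac{1}{13} \cdot 38 = \frac{155}{13} \cdot 38 = \frac{5890}{13}$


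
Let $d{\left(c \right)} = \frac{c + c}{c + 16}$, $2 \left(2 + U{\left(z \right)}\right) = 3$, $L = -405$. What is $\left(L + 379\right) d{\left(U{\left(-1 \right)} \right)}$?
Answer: $\frac{52}{31} \approx 1.6774$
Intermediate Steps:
$U{\left(z \right)} = - \frac{1}{2}$ ($U{\left(z \right)} = -2 + \frac{1}{2} \cdot 3 = -2 + \frac{3}{2} = - \frac{1}{2}$)
$d{\left(c \right)} = \frac{2 c}{16 + c}$
$\left(L + 379\right) d{\left(U{\left(-1 \right)} \right)} = \left(-405 + 379\right) 2 \left(- \frac{1}{2}\right) \frac{1}{16 - \frac{1}{2}} = - 26 \cdot 2 \left(- \frac{1}{2}\right) \frac{1}{\frac{31}{2}} = - 26 \cdot 2 \left(- \frac{1}{2}\right) \frac{2}{31} = \left(-26\right) \left(- \frac{2}{31}\right) = \frac{52}{31}$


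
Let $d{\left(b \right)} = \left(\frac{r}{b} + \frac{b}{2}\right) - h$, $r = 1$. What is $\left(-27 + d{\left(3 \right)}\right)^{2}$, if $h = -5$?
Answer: $\frac{14641}{36} \approx 406.69$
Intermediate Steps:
$d{\left(b \right)} = 5 + \frac{1}{b} + \frac{b}{2}$ ($d{\left(b \right)} = \left(1 \frac{1}{b} + \frac{b}{2}\right) - -5 = \left(\frac{1}{b} + b \frac{1}{2}\right) + 5 = \left(\frac{1}{b} + \frac{b}{2}\right) + 5 = 5 + \frac{1}{b} + \frac{b}{2}$)
$\left(-27 + d{\left(3 \right)}\right)^{2} = \left(-27 + \left(5 + \frac{1}{3} + \frac{1}{2} \cdot 3\right)\right)^{2} = \left(-27 + \left(5 + \frac{1}{3} + \frac{3}{2}\right)\right)^{2} = \left(-27 + \frac{41}{6}\right)^{2} = \left(- \frac{121}{6}\right)^{2} = \frac{14641}{36}$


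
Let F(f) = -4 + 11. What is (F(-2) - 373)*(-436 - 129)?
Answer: 206790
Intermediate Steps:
F(f) = 7
(F(-2) - 373)*(-436 - 129) = (7 - 373)*(-436 - 129) = -366*(-565) = 206790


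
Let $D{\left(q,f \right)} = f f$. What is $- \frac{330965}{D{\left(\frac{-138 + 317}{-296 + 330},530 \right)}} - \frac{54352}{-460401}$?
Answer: $- \frac{637716931}{601519260} \approx -1.0602$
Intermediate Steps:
$D{\left(q,f \right)} = f^{2}$
$- \frac{330965}{D{\left(\frac{-138 + 317}{-296 + 330},530 \right)}} - \frac{54352}{-460401} = - \frac{330965}{530^{2}} - \frac{54352}{-460401} = - \frac{330965}{280900} - - \frac{1264}{10707} = \left(-330965\right) \frac{1}{280900} + \frac{1264}{10707} = - \frac{66193}{56180} + \frac{1264}{10707} = - \frac{637716931}{601519260}$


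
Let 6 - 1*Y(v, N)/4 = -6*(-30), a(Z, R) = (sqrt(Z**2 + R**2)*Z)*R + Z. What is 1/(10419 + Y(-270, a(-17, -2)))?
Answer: 1/9723 ≈ 0.00010285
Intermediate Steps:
a(Z, R) = Z + R*Z*sqrt(R**2 + Z**2) (a(Z, R) = (sqrt(R**2 + Z**2)*Z)*R + Z = (Z*sqrt(R**2 + Z**2))*R + Z = R*Z*sqrt(R**2 + Z**2) + Z = Z + R*Z*sqrt(R**2 + Z**2))
Y(v, N) = -696 (Y(v, N) = 24 - (-24)*(-30) = 24 - 4*180 = 24 - 720 = -696)
1/(10419 + Y(-270, a(-17, -2))) = 1/(10419 - 696) = 1/9723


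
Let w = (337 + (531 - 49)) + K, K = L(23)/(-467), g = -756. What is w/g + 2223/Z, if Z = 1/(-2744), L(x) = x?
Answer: -1076793256937/176526 ≈ -6.0999e+6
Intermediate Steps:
K = -23/467 (K = 23/(-467) = 23*(-1/467) = -23/467 ≈ -0.049251)
Z = -1/2744 ≈ -0.00036443
w = 382450/467 (w = (337 + (531 - 49)) - 23/467 = (337 + 482) - 23/467 = 819 - 23/467 = 382450/467 ≈ 818.95)
w/g + 2223/Z = (382450/467)/(-756) + 2223/(-1/2744) = (382450/467)*(-1/756) + 2223*(-2744) = -191225/176526 - 6099912 = -1076793256937/176526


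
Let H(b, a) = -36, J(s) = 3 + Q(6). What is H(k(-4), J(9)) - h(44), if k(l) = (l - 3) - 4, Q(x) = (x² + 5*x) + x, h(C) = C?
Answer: -80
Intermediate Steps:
Q(x) = x² + 6*x
k(l) = -7 + l (k(l) = (-3 + l) - 4 = -7 + l)
J(s) = 75 (J(s) = 3 + 6*(6 + 6) = 3 + 6*12 = 3 + 72 = 75)
H(k(-4), J(9)) - h(44) = -36 - 1*44 = -36 - 44 = -80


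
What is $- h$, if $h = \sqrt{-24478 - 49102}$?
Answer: $- 2 i \sqrt{18395} \approx - 271.26 i$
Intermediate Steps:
$h = 2 i \sqrt{18395}$ ($h = \sqrt{-73580} = 2 i \sqrt{18395} \approx 271.26 i$)
$- h = - 2 i \sqrt{18395}$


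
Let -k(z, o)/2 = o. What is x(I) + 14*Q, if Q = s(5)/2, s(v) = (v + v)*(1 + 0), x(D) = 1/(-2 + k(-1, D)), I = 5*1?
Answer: 839/12 ≈ 69.917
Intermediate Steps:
k(z, o) = -2*o
I = 5
x(D) = 1/(-2 - 2*D)
s(v) = 2*v (s(v) = (2*v)*1 = 2*v)
Q = 5 (Q = (2*5)/2 = 10*(½) = 5)
x(I) + 14*Q = -1/(2 + 2*5) + 14*5 = -1/(2 + 10) + 70 = -1/12 + 70 = 839/12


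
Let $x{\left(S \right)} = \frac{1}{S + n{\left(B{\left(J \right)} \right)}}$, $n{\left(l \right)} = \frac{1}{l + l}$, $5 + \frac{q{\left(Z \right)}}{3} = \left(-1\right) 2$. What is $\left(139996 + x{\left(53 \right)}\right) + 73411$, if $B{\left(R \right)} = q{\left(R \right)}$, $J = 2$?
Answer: $\frac{474830617}{2225} \approx 2.1341 \cdot 10^{5}$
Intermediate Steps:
$q{\left(Z \right)} = -21$ ($q{\left(Z \right)} = -15 + 3 \left(\left(-1\right) 2\right) = -15 + 3 \left(-2\right) = -15 - 6 = -21$)
$B{\left(R \right)} = -21$
$n{\left(l \right)} = \frac{1}{2 l}$
$x{\left(S \right)} = \frac{1}{- \frac{1}{42} + S}$ ($x{\left(S \right)} = \frac{1}{S + \frac{1}{2 \left(-21\right)}} = \frac{1}{S + \frac{1}{2} \left(- \frac{1}{21}\right)} = \frac{1}{S - \frac{1}{42}} = \frac{1}{- \frac{1}{42} + S}$)
$\left(139996 + x{\left(53 \right)}\right) + 73411 = \left(139996 + \frac{42}{-1 + 42 \cdot 53}\right) + 73411 = \left(139996 + \frac{42}{-1 + 2226}\right) + 73411 = \left(139996 + \frac{42}{2225}\right) + 73411 = \frac{311491142}{2225} + 73411 = \frac{474830617}{2225}$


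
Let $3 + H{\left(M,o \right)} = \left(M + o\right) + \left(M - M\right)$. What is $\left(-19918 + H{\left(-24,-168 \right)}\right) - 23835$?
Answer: $-43948$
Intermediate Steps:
$H{\left(M,o \right)} = -3 + M + o$ ($H{\left(M,o \right)} = -3 + \left(\left(M + o\right) + \left(M - M\right)\right) = -3 + \left(\left(M + o\right) + 0\right) = -3 + \left(M + o\right) = -3 + M + o$)
$\left(-19918 + H{\left(-24,-168 \right)}\right) - 23835 = \left(-19918 - 195\right) - 23835 = -20113 - 23835 = -43948$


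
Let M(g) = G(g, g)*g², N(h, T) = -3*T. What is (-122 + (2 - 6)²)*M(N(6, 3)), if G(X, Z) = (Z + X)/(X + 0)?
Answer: -17172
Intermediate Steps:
G(X, Z) = (X + Z)/X
M(g) = 2*g² (M(g) = ((g + g)/g)*g² = ((2*g)/g)*g² = 2*g²)
(-122 + (2 - 6)²)*M(N(6, 3)) = (-122 + (2 - 6)²)*(2*(-3*3)²) = (-122 + (-4)²)*(2*(-9)²) = (-122 + 16)*(2*81) = -106*162 = -17172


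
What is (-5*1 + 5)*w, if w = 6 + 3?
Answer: 0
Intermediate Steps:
w = 9
(-5*1 + 5)*w = (-5*1 + 5)*9 = (-5 + 5)*9 = 0*9 = 0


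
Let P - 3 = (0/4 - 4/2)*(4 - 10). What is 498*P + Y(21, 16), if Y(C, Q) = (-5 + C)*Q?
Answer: 7726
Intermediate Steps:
Y(C, Q) = Q*(-5 + C)
P = 15 (P = 3 + (0/4 - 4/2)*(4 - 10) = 3 + (0*(1/4) - 4*1/2)*(-6) = 3 + (0 - 2)*(-6) = 3 - 2*(-6) = 3 + 12 = 15)
498*P + Y(21, 16) = 498*15 + 16*(-5 + 21) = 7470 + 16*16 = 7470 + 256 = 7726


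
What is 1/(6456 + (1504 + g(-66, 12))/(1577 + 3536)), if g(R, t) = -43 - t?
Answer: 5113/33010977 ≈ 0.00015489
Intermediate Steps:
1/(6456 + (1504 + g(-66, 12))/(1577 + 3536)) = 1/(6456 + (1504 + (-43 - 1*12))/(1577 + 3536)) = 1/(6456 + (1504 + (-43 - 12))/5113) = 1/(6456 + (1504 - 55)*(1/5113)) = 1/(6456 + 1449*(1/5113)) = 1/(6456 + 1449/5113) = 1/(33010977/5113) = 5113/33010977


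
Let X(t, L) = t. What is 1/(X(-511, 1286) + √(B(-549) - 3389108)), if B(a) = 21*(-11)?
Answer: -511/3650460 - I*√3389339/3650460 ≈ -0.00013998 - 0.00050432*I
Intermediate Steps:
B(a) = -231
1/(X(-511, 1286) + √(B(-549) - 3389108)) = 1/(-511 + √(-231 - 3389108)) = 1/(-511 + √(-3389339)) = 1/(-511 + I*√3389339)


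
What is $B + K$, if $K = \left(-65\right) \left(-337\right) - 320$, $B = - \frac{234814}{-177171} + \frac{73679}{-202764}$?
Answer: $\frac{86161328160503}{3991544516} \approx 21586.0$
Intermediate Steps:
$B = \frac{3839782643}{3991544516}$ ($B = \left(-234814\right) \left(- \frac{1}{177171}\right) + 73679 \left(- \frac{1}{202764}\right) = \frac{234814}{177171} - \frac{73679}{202764} = \frac{3839782643}{3991544516} \approx 0.96198$)
$K = 21585$ ($K = 21905 - 320 = 21585$)
$B + K = \frac{3839782643}{3991544516} + 21585 = \frac{86161328160503}{3991544516}$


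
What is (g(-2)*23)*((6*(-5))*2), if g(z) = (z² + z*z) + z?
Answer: -8280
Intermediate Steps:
g(z) = z + 2*z² (g(z) = (z² + z²) + z = 2*z² + z = z + 2*z²)
(g(-2)*23)*((6*(-5))*2) = (-2*(1 + 2*(-2))*23)*((6*(-5))*2) = (-2*(1 - 4)*23)*(-30*2) = (-2*(-3)*23)*(-60) = (6*23)*(-60) = 138*(-60) = -8280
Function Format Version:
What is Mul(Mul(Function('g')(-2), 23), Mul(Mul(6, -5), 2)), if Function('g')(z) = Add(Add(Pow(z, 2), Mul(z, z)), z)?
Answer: -8280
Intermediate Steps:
Function('g')(z) = Add(z, Mul(2, Pow(z, 2))) (Function('g')(z) = Add(Add(Pow(z, 2), Pow(z, 2)), z) = Add(Mul(2, Pow(z, 2)), z) = Add(z, Mul(2, Pow(z, 2))))
Mul(Mul(Function('g')(-2), 23), Mul(Mul(6, -5), 2)) = Mul(Mul(Mul(-2, Add(1, Mul(2, -2))), 23), Mul(Mul(6, -5), 2)) = Mul(Mul(Mul(-2, Add(1, -4)), 23), Mul(-30, 2)) = Mul(Mul(Mul(-2, -3), 23), -60) = Mul(Mul(6, 23), -60) = Mul(138, -60) = -8280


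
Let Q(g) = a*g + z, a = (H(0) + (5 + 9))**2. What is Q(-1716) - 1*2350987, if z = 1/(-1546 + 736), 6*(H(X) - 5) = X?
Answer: -2406075031/810 ≈ -2.9705e+6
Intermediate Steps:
H(X) = 5 + X/6
z = -1/810 (z = 1/(-810) = -1/810 ≈ -0.0012346)
a = 361 (a = ((5 + (1/6)*0) + (5 + 9))**2 = ((5 + 0) + 14)**2 = (5 + 14)**2 = 19**2 = 361)
Q(g) = -1/810 + 361*g (Q(g) = 361*g - 1/810 = -1/810 + 361*g)
Q(-1716) - 1*2350987 = (-1/810 + 361*(-1716)) - 1*2350987 = (-1/810 - 619476) - 2350987 = -501775561/810 - 2350987 = -2406075031/810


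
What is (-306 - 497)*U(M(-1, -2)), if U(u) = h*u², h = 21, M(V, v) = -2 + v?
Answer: -269808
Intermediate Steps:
U(u) = 21*u²
(-306 - 497)*U(M(-1, -2)) = (-306 - 497)*(21*(-2 - 2)²) = -16863*(-4)² = -16863*16 = -803*336 = -269808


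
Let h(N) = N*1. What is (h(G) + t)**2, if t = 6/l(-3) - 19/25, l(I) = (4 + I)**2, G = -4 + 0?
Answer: 961/625 ≈ 1.5376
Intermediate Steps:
G = -4
h(N) = N
t = 131/25 (t = 6/((4 - 3)**2) - 19/25 = 6/(1**2) - 19*1/25 = 6/1 - 19/25 = 6*1 - 19/25 = 6 - 19/25 = 131/25 ≈ 5.2400)
(h(G) + t)**2 = (-4 + 131/25)**2 = (31/25)**2 = 961/625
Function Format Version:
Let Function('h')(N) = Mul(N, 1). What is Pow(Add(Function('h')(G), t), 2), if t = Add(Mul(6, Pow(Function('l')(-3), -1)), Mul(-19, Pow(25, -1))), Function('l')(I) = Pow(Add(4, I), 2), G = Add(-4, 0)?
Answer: Rational(961, 625) ≈ 1.5376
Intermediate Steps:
G = -4
Function('h')(N) = N
t = Rational(131, 25) (t = Add(Mul(6, Pow(Pow(Add(4, -3), 2), -1)), Mul(-19, Pow(25, -1))) = Add(Mul(6, Pow(Pow(1, 2), -1)), Mul(-19, Rational(1, 25))) = Add(Mul(6, Pow(1, -1)), Rational(-19, 25)) = Add(Mul(6, 1), Rational(-19, 25)) = Add(6, Rational(-19, 25)) = Rational(131, 25) ≈ 5.2400)
Pow(Add(Function('h')(G), t), 2) = Pow(Add(-4, Rational(131, 25)), 2) = Pow(Rational(31, 25), 2) = Rational(961, 625)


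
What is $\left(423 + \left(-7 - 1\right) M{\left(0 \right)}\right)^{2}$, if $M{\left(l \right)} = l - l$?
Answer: $178929$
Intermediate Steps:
$M{\left(l \right)} = 0$
$\left(423 + \left(-7 - 1\right) M{\left(0 \right)}\right)^{2} = \left(423 + \left(-7 - 1\right) 0\right)^{2} = \left(423 - 0\right)^{2} = \left(423 + 0\right)^{2} = 423^{2} = 178929$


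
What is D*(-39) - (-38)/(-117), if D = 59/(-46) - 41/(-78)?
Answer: 78569/2691 ≈ 29.197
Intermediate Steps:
D = -679/897 (D = 59*(-1/46) - 41*(-1/78) = -59/46 + 41/78 = -679/897 ≈ -0.75697)
D*(-39) - (-38)/(-117) = -679/897*(-39) - (-38)/(-117) = 679/23 - (-38)*(-1)/117 = 679/23 - 1*38/117 = 679/23 - 38/117 = 78569/2691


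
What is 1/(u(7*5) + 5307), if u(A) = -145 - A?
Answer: 1/5127 ≈ 0.00019505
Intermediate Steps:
1/(u(7*5) + 5307) = 1/((-145 - 7*5) + 5307) = 1/((-145 - 1*35) + 5307) = 1/((-145 - 35) + 5307) = 1/(-180 + 5307) = 1/5127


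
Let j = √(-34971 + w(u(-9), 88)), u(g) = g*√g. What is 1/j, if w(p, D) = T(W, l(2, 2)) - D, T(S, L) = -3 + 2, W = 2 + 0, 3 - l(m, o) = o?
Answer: -I*√8765/17530 ≈ -0.0053407*I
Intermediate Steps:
l(m, o) = 3 - o
W = 2
T(S, L) = -1
u(g) = g^(3/2)
w(p, D) = -1 - D
j = 2*I*√8765 (j = √(-34971 + (-1 - 1*88)) = √(-34971 + (-1 - 88)) = √(-34971 - 89) = √(-35060) = 2*I*√8765 ≈ 187.24*I)
1/j = 1/(2*I*√8765) = -I*√8765/17530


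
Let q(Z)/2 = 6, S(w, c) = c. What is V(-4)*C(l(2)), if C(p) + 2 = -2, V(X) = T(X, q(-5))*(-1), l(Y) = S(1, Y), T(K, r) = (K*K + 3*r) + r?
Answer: 256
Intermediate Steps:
q(Z) = 12 (q(Z) = 2*6 = 12)
T(K, r) = K**2 + 4*r (T(K, r) = (K**2 + 3*r) + r = K**2 + 4*r)
l(Y) = Y
V(X) = -48 - X**2 (V(X) = (X**2 + 4*12)*(-1) = (X**2 + 48)*(-1) = (48 + X**2)*(-1) = -48 - X**2)
C(p) = -4 (C(p) = -2 - 2 = -4)
V(-4)*C(l(2)) = (-48 - 1*(-4)**2)*(-4) = (-48 - 1*16)*(-4) = (-48 - 16)*(-4) = -64*(-4) = 256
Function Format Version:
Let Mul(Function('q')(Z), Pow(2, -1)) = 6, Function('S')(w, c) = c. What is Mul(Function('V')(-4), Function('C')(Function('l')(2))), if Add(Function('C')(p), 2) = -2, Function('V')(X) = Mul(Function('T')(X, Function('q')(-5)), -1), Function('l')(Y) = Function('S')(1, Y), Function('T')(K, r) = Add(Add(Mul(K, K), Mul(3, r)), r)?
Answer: 256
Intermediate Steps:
Function('q')(Z) = 12 (Function('q')(Z) = Mul(2, 6) = 12)
Function('T')(K, r) = Add(Pow(K, 2), Mul(4, r)) (Function('T')(K, r) = Add(Add(Pow(K, 2), Mul(3, r)), r) = Add(Pow(K, 2), Mul(4, r)))
Function('l')(Y) = Y
Function('V')(X) = Add(-48, Mul(-1, Pow(X, 2))) (Function('V')(X) = Mul(Add(Pow(X, 2), Mul(4, 12)), -1) = Mul(Add(Pow(X, 2), 48), -1) = Mul(Add(48, Pow(X, 2)), -1) = Add(-48, Mul(-1, Pow(X, 2))))
Function('C')(p) = -4 (Function('C')(p) = Add(-2, -2) = -4)
Mul(Function('V')(-4), Function('C')(Function('l')(2))) = Mul(Add(-48, Mul(-1, Pow(-4, 2))), -4) = Mul(Add(-48, Mul(-1, 16)), -4) = Mul(Add(-48, -16), -4) = Mul(-64, -4) = 256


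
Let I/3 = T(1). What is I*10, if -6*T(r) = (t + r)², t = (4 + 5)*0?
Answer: -5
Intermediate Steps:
t = 0 (t = 9*0 = 0)
T(r) = -r²/6 (T(r) = -(0 + r)²/6 = -r²/6)
I = -½ (I = 3*(-⅙*1²) = 3*(-⅙*1) = 3*(-⅙) = -½ ≈ -0.50000)
I*10 = -½*10 = -5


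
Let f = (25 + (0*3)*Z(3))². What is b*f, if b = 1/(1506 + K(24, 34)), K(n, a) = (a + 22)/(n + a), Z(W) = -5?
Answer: 18125/43702 ≈ 0.41474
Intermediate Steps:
K(n, a) = (22 + a)/(a + n)
f = 625 (f = (25 + (0*3)*(-5))² = (25 + 0*(-5))² = (25 + 0)² = 25² = 625)
b = 29/43702 (b = 1/(1506 + (22 + 34)/(34 + 24)) = 1/(1506 + 56/58) = 1/(1506 + (1/58)*56) = 1/(1506 + 28/29) = 1/(43702/29) = 29/43702 ≈ 0.00066359)
b*f = (29/43702)*625 = 18125/43702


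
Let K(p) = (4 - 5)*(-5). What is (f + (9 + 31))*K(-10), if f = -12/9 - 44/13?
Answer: 6880/39 ≈ 176.41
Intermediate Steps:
K(p) = 5 (K(p) = -1*(-5) = 5)
f = -184/39 (f = -12*1/9 - 44*1/13 = -4/3 - 44/13 = -184/39 ≈ -4.7179)
(f + (9 + 31))*K(-10) = (-184/39 + (9 + 31))*5 = (-184/39 + 40)*5 = (1376/39)*5 = 6880/39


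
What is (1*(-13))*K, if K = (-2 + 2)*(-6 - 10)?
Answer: 0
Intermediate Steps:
K = 0 (K = 0*(-16) = 0)
(1*(-13))*K = (1*(-13))*0 = -13*0 = 0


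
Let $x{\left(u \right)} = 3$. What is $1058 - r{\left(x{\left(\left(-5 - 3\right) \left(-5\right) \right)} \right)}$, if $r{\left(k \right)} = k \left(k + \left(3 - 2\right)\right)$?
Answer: $1046$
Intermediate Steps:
$r{\left(k \right)} = k \left(1 + k\right)$ ($r{\left(k \right)} = k \left(k + \left(3 - 2\right)\right) = k \left(k + 1\right) = k \left(1 + k\right)$)
$1058 - r{\left(x{\left(\left(-5 - 3\right) \left(-5\right) \right)} \right)} = 1058 - 3 \left(1 + 3\right) = 1058 - 3 \cdot 4 = 1058 - 12 = 1046$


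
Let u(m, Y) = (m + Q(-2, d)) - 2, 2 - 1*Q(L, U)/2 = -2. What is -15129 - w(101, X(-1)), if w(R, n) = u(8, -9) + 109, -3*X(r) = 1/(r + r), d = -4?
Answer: -15252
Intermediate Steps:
Q(L, U) = 8 (Q(L, U) = 4 - 2*(-2) = 4 + 4 = 8)
u(m, Y) = 6 + m (u(m, Y) = (m + 8) - 2 = (8 + m) - 2 = 6 + m)
X(r) = -1/(6*r) (X(r) = -1/(3*(r + r)) = -1/(2*r)/3 = -1/(6*r))
w(R, n) = 123 (w(R, n) = (6 + 8) + 109 = 14 + 109 = 123)
-15129 - w(101, X(-1)) = -15129 - 1*123 = -15129 - 123 = -15252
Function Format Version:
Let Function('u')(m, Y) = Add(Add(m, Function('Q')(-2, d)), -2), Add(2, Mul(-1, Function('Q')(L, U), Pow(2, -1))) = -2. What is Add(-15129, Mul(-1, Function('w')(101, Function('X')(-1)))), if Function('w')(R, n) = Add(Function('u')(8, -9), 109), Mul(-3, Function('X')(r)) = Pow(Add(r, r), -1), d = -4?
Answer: -15252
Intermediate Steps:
Function('Q')(L, U) = 8 (Function('Q')(L, U) = Add(4, Mul(-2, -2)) = Add(4, 4) = 8)
Function('u')(m, Y) = Add(6, m) (Function('u')(m, Y) = Add(Add(m, 8), -2) = Add(Add(8, m), -2) = Add(6, m))
Function('X')(r) = Mul(Rational(-1, 6), Pow(r, -1)) (Function('X')(r) = Mul(Rational(-1, 3), Pow(Add(r, r), -1)) = Mul(Rational(-1, 3), Pow(Mul(2, r), -1)) = Mul(Rational(-1, 3), Mul(Rational(1, 2), Pow(r, -1))) = Mul(Rational(-1, 6), Pow(r, -1)))
Function('w')(R, n) = 123 (Function('w')(R, n) = Add(Add(6, 8), 109) = Add(14, 109) = 123)
Add(-15129, Mul(-1, Function('w')(101, Function('X')(-1)))) = Add(-15129, Mul(-1, 123)) = Add(-15129, -123) = -15252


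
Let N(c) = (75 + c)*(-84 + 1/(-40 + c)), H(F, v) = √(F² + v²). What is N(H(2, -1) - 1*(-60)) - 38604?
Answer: -3945037/79 - 6659*√5/79 ≈ -50126.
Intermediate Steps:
N(c) = (-84 + 1/(-40 + c))*(75 + c)
N(H(2, -1) - 1*(-60)) - 38604 = (252075 - 2939*(√(2² + (-1)²) - 1*(-60)) - 84*(√(2² + (-1)²) - 1*(-60))²)/(-40 + (√(2² + (-1)²) - 1*(-60))) - 38604 = (252075 - 2939*(√(4 + 1) + 60) - 84*(√(4 + 1) + 60)²)/(-40 + (√(4 + 1) + 60)) - 38604 = (252075 - 2939*(√5 + 60) - 84*(√5 + 60)²)/(-40 + (√5 + 60)) - 38604 = (252075 - 2939*(60 + √5) - 84*(60 + √5)²)/(-40 + (60 + √5)) - 38604 = (252075 + (-176340 - 2939*√5) - 84*(60 + √5)²)/(20 + √5) - 38604 = (75735 - 2939*√5 - 84*(60 + √5)²)/(20 + √5) - 38604 = -38604 + (75735 - 2939*√5 - 84*(60 + √5)²)/(20 + √5)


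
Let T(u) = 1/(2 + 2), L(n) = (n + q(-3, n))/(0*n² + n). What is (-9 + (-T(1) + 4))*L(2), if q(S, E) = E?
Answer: -21/2 ≈ -10.500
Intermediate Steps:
L(n) = 2 (L(n) = (n + n)/(0*n² + n) = (2*n)/(0 + n) = (2*n)/n = 2)
T(u) = ¼ (T(u) = 1/4 = ¼)
(-9 + (-T(1) + 4))*L(2) = (-9 + (-1*¼ + 4))*2 = (-9 + (-¼ + 4))*2 = (-9 + 15/4)*2 = -21/4*2 = -21/2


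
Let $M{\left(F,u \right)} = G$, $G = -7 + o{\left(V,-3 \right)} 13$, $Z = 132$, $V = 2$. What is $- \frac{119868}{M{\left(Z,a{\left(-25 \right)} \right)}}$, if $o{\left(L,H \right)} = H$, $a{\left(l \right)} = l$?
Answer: $\frac{59934}{23} \approx 2605.8$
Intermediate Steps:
$G = -46$ ($G = -7 - 39 = -46$)
$M{\left(F,u \right)} = -46$
$- \frac{119868}{M{\left(Z,a{\left(-25 \right)} \right)}} = - \frac{119868}{-46} = \left(-119868\right) \left(- \frac{1}{46}\right) = \frac{59934}{23}$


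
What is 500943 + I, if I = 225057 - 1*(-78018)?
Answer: 804018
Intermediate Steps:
I = 303075 (I = 225057 + 78018 = 303075)
500943 + I = 500943 + 303075 = 804018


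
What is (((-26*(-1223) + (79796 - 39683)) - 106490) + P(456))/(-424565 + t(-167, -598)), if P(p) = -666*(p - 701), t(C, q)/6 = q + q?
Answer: -128591/431741 ≈ -0.29784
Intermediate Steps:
t(C, q) = 12*q (t(C, q) = 6*(q + q) = 6*(2*q) = 12*q)
P(p) = 466866 - 666*p (P(p) = -666*(-701 + p) = 466866 - 666*p)
(((-26*(-1223) + (79796 - 39683)) - 106490) + P(456))/(-424565 + t(-167, -598)) = (((-26*(-1223) + (79796 - 39683)) - 106490) + (466866 - 666*456))/(-424565 + 12*(-598)) = (((31798 + 40113) - 106490) + (466866 - 303696))/(-424565 - 7176) = ((71911 - 106490) + 163170)/(-431741) = (-34579 + 163170)*(-1/431741) = 128591*(-1/431741) = -128591/431741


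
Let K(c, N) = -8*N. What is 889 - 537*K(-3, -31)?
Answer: -132287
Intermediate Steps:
889 - 537*K(-3, -31) = 889 - (-4296)*(-31) = 889 - 537*248 = 889 - 133176 = -132287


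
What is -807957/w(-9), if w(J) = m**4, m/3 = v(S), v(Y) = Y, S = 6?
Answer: -89773/11664 ≈ -7.6966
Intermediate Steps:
m = 18 (m = 3*6 = 18)
w(J) = 104976 (w(J) = 18**4 = 104976)
-807957/w(-9) = -807957/104976 = -807957*1/104976 = -89773/11664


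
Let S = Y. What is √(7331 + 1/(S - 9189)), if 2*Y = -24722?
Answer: √136181388238/4310 ≈ 85.621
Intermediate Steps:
Y = -12361 (Y = (½)*(-24722) = -12361)
S = -12361
√(7331 + 1/(S - 9189)) = √(7331 + 1/(-12361 - 9189)) = √(7331 + 1/(-21550)) = √(7331 - 1/21550) = √(157983049/21550) = √136181388238/4310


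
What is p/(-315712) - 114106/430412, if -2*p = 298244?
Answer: 3519908099/16985779168 ≈ 0.20723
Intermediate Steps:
p = -149122 (p = -1/2*298244 = -149122)
p/(-315712) - 114106/430412 = -149122/(-315712) - 114106/430412 = -149122*(-1/315712) - 114106*1/430412 = 74561/157856 - 57053/215206 = 3519908099/16985779168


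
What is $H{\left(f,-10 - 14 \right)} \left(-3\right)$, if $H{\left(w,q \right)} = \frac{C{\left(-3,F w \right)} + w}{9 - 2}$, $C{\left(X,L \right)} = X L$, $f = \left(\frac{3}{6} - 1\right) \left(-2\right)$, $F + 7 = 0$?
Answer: $- \frac{66}{7} \approx -9.4286$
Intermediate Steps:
$F = -7$ ($F = -7 + 0 = -7$)
$f = 1$ ($f = \left(3 \cdot \frac{1}{6} - 1\right) \left(-2\right) = \left(\frac{1}{2} - 1\right) \left(-2\right) = \left(- \frac{1}{2}\right) \left(-2\right) = 1$)
$C{\left(X,L \right)} = L X$
$H{\left(w,q \right)} = \frac{22 w}{7}$ ($H{\left(w,q \right)} = \frac{- 7 w \left(-3\right) + w}{9 - 2} = \frac{21 w + w}{7} = 22 w \frac{1}{7} = \frac{22 w}{7}$)
$H{\left(f,-10 - 14 \right)} \left(-3\right) = \frac{22}{7} \cdot 1 \left(-3\right) = \frac{22}{7} \left(-3\right) = - \frac{66}{7}$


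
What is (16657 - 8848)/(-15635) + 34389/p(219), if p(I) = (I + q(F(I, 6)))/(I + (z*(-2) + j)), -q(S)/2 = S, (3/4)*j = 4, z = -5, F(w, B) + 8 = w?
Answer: -125996060742/3173905 ≈ -39698.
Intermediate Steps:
F(w, B) = -8 + w
j = 16/3 (j = (4/3)*4 = 16/3 ≈ 5.3333)
q(S) = -2*S
p(I) = (16 - I)/(46/3 + I) (p(I) = (I - 2*(-8 + I))/(I + (-5*(-2) + 16/3)) = (I + (16 - 2*I))/(I + (10 + 16/3)) = (16 - I)/(I + 46/3) = (16 - I)/(46/3 + I))
(16657 - 8848)/(-15635) + 34389/p(219) = (16657 - 8848)/(-15635) + 34389/((3*(16 - 1*219)/(46 + 3*219))) = 7809*(-1/15635) + 34389/((3*(16 - 219)/(46 + 657))) = -7809/15635 + 34389/((3*(-203)/703)) = -7809/15635 + 34389/((3*(1/703)*(-203))) = -7809/15635 + 34389/(-609/703) = -7809/15635 + 34389*(-703/609) = -7809/15635 - 8058489/203 = -125996060742/3173905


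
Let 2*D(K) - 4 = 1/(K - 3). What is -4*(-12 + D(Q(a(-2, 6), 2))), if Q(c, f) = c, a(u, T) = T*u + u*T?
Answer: 1082/27 ≈ 40.074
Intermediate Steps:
a(u, T) = 2*T*u (a(u, T) = T*u + T*u = 2*T*u)
D(K) = 2 + 1/(2*(-3 + K)) (D(K) = 2 + 1/(2*(K - 3)) = 2 + 1/(2*(-3 + K)))
-4*(-12 + D(Q(a(-2, 6), 2))) = -4*(-12 + (-11 + 4*(2*6*(-2)))/(2*(-3 + 2*6*(-2)))) = -4*(-12 + (-11 + 4*(-24))/(2*(-3 - 24))) = -4*(-12 + (½)*(-11 - 96)/(-27)) = -4*(-12 + (½)*(-1/27)*(-107)) = -4*(-12 + 107/54) = -4*(-541/54) = 1082/27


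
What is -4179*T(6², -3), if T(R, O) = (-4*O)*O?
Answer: 150444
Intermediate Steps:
T(R, O) = -4*O²
-4179*T(6², -3) = -(-16716)*(-3)² = -(-16716)*9 = -4179*(-36) = 150444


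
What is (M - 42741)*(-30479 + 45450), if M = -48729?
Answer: -1369397370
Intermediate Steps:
(M - 42741)*(-30479 + 45450) = (-48729 - 42741)*(-30479 + 45450) = -91470*14971 = -1369397370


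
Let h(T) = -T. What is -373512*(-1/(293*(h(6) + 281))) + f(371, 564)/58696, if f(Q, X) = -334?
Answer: 90482431/19543100 ≈ 4.6299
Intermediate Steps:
-373512*(-1/(293*(h(6) + 281))) + f(371, 564)/58696 = -373512*(-1/(293*(-1*6 + 281))) - 334/58696 = -373512*(-1/(293*(-6 + 281))) - 334*1/58696 = -373512/((-293*275)) - 167/29348 = -373512/(-80575) - 167/29348 = -373512*(-1/80575) - 167/29348 = 373512/80575 - 167/29348 = 90482431/19543100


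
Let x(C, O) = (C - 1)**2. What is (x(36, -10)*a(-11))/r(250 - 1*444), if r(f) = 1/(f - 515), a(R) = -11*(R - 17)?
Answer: -267505700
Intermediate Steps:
x(C, O) = (-1 + C)**2
a(R) = 187 - 11*R (a(R) = -11*(-17 + R) = 187 - 11*R)
r(f) = 1/(-515 + f)
(x(36, -10)*a(-11))/r(250 - 1*444) = ((-1 + 36)**2*(187 - 11*(-11)))/(1/(-515 + (250 - 1*444))) = (35**2*(187 + 121))/(1/(-515 + (250 - 444))) = (1225*308)/(1/(-515 - 194)) = 377300/(1/(-709)) = 377300/(-1/709) = 377300*(-709) = -267505700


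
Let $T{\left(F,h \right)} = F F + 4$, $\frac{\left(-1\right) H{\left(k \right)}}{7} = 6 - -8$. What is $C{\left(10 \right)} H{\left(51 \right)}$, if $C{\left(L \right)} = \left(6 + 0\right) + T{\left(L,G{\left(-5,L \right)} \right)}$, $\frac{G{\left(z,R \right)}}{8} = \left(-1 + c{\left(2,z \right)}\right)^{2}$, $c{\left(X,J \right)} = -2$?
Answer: $-10780$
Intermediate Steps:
$H{\left(k \right)} = -98$ ($H{\left(k \right)} = - 7 \left(6 - -8\right) = - 7 \left(6 + 8\right) = \left(-7\right) 14 = -98$)
$G{\left(z,R \right)} = 72$ ($G{\left(z,R \right)} = 8 \left(-1 - 2\right)^{2} = 8 \left(-3\right)^{2} = 8 \cdot 9 = 72$)
$T{\left(F,h \right)} = 4 + F^{2}$ ($T{\left(F,h \right)} = F^{2} + 4 = 4 + F^{2}$)
$C{\left(L \right)} = 10 + L^{2}$ ($C{\left(L \right)} = \left(6 + 0\right) + \left(4 + L^{2}\right) = 6 + \left(4 + L^{2}\right) = 10 + L^{2}$)
$C{\left(10 \right)} H{\left(51 \right)} = \left(10 + 10^{2}\right) \left(-98\right) = \left(10 + 100\right) \left(-98\right) = 110 \left(-98\right) = -10780$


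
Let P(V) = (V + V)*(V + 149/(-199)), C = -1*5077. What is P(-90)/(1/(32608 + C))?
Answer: 89492819220/199 ≈ 4.4971e+8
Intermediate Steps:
C = -5077
P(V) = 2*V*(-149/199 + V) (P(V) = (2*V)*(V + 149*(-1/199)) = (2*V)*(V - 149/199) = (2*V)*(-149/199 + V) = 2*V*(-149/199 + V))
P(-90)/(1/(32608 + C)) = ((2/199)*(-90)*(-149 + 199*(-90)))/(1/(32608 - 5077)) = ((2/199)*(-90)*(-149 - 17910))/(1/27531) = ((2/199)*(-90)*(-18059))/(1/27531) = (3250620/199)*27531 = 89492819220/199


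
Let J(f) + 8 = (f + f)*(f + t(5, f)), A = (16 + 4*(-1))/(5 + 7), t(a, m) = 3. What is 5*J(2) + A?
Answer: 61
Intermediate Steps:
A = 1 (A = (16 - 4)/12 = 12*(1/12) = 1)
J(f) = -8 + 2*f*(3 + f) (J(f) = -8 + (f + f)*(f + 3) = -8 + (2*f)*(3 + f) = -8 + 2*f*(3 + f))
5*J(2) + A = 5*(-8 + 2*2**2 + 6*2) + 1 = 5*(-8 + 2*4 + 12) + 1 = 5*(-8 + 8 + 12) + 1 = 5*12 + 1 = 60 + 1 = 61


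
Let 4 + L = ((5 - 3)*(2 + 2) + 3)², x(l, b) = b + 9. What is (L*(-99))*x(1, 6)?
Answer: -173745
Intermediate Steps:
x(l, b) = 9 + b
L = 117 (L = -4 + ((5 - 3)*(2 + 2) + 3)² = -4 + (2*4 + 3)² = -4 + (8 + 3)² = -4 + 11² = -4 + 121 = 117)
(L*(-99))*x(1, 6) = (117*(-99))*(9 + 6) = -11583*15 = -173745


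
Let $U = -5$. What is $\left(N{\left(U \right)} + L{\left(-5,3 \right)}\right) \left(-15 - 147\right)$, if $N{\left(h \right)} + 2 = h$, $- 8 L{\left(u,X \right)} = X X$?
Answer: $\frac{5265}{4} \approx 1316.3$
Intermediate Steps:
$L{\left(u,X \right)} = - \frac{X^{2}}{8}$ ($L{\left(u,X \right)} = - \frac{X X}{8} = - \frac{X^{2}}{8}$)
$N{\left(h \right)} = -2 + h$
$\left(N{\left(U \right)} + L{\left(-5,3 \right)}\right) \left(-15 - 147\right) = \left(\left(-2 - 5\right) - \frac{3^{2}}{8}\right) \left(-15 - 147\right) = \left(-7 - \frac{9}{8}\right) \left(-15 - 147\right) = \left(-7 - \frac{9}{8}\right) \left(-162\right) = \left(- \frac{65}{8}\right) \left(-162\right) = \frac{5265}{4}$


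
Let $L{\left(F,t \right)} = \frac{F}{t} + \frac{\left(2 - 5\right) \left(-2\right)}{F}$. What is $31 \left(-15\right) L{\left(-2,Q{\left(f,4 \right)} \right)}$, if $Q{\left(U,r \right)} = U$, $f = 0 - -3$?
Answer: $1705$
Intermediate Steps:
$f = 3$ ($f = 0 + 3 = 3$)
$L{\left(F,t \right)} = \frac{6}{F} + \frac{F}{t}$ ($L{\left(F,t \right)} = \frac{F}{t} + \frac{\left(-3\right) \left(-2\right)}{F} = \frac{F}{t} + \frac{6}{F} = \frac{6}{F} + \frac{F}{t}$)
$31 \left(-15\right) L{\left(-2,Q{\left(f,4 \right)} \right)} = 31 \left(-15\right) \left(\frac{6}{-2} - \frac{2}{3}\right) = - 465 \left(6 \left(- \frac{1}{2}\right) - \frac{2}{3}\right) = - 465 \left(-3 - \frac{2}{3}\right) = \left(-465\right) \left(- \frac{11}{3}\right) = 1705$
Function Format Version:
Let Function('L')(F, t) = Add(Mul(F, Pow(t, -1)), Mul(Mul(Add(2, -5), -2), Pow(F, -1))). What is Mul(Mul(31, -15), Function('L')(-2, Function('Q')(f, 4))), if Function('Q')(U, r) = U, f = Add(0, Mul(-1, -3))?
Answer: 1705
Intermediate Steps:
f = 3 (f = Add(0, 3) = 3)
Function('L')(F, t) = Add(Mul(6, Pow(F, -1)), Mul(F, Pow(t, -1))) (Function('L')(F, t) = Add(Mul(F, Pow(t, -1)), Mul(Mul(-3, -2), Pow(F, -1))) = Add(Mul(F, Pow(t, -1)), Mul(6, Pow(F, -1))) = Add(Mul(6, Pow(F, -1)), Mul(F, Pow(t, -1))))
Mul(Mul(31, -15), Function('L')(-2, Function('Q')(f, 4))) = Mul(Mul(31, -15), Add(Mul(6, Pow(-2, -1)), Mul(-2, Pow(3, -1)))) = Mul(-465, Add(Mul(6, Rational(-1, 2)), Mul(-2, Rational(1, 3)))) = Mul(-465, Add(-3, Rational(-2, 3))) = Mul(-465, Rational(-11, 3)) = 1705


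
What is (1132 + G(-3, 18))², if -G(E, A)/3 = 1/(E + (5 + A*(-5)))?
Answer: 9923945161/7744 ≈ 1.2815e+6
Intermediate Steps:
G(E, A) = -3/(5 + E - 5*A) (G(E, A) = -3/(E + (5 + A*(-5))) = -3/(E + (5 - 5*A)) = -3/(5 + E - 5*A))
(1132 + G(-3, 18))² = (1132 + 3/(-5 - 1*(-3) + 5*18))² = (1132 + 3/(-5 + 3 + 90))² = (1132 + 3/88)² = (99619/88)² = 9923945161/7744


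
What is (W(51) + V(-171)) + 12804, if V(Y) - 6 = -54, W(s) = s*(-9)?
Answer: 12297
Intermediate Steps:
W(s) = -9*s
V(Y) = -48 (V(Y) = 6 - 54 = -48)
(W(51) + V(-171)) + 12804 = (-9*51 - 48) + 12804 = (-459 - 48) + 12804 = -507 + 12804 = 12297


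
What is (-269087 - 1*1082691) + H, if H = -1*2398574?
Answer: -3750352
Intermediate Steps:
H = -2398574
(-269087 - 1*1082691) + H = (-269087 - 1*1082691) - 2398574 = (-269087 - 1082691) - 2398574 = -1351778 - 2398574 = -3750352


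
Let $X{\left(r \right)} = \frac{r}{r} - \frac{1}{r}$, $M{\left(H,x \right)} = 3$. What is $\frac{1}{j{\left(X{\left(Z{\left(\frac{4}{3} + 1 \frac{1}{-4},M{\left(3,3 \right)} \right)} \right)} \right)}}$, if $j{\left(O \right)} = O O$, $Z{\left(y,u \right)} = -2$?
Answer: $\frac{4}{9} \approx 0.44444$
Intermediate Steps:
$X{\left(r \right)} = 1 - \frac{1}{r}$
$j{\left(O \right)} = O^{2}$
$\frac{1}{j{\left(X{\left(Z{\left(\frac{4}{3} + 1 \frac{1}{-4},M{\left(3,3 \right)} \right)} \right)} \right)}} = \frac{1}{\left(\frac{-1 - 2}{-2}\right)^{2}} = \frac{1}{\left(\left(- \frac{1}{2}\right) \left(-3\right)\right)^{2}} = \frac{1}{\left(\frac{3}{2}\right)^{2}} = \frac{1}{\frac{9}{4}} = \frac{4}{9}$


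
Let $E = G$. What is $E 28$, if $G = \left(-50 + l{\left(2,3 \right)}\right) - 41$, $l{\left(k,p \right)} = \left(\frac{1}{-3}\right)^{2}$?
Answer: $- \frac{22904}{9} \approx -2544.9$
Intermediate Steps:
$l{\left(k,p \right)} = \frac{1}{9}$ ($l{\left(k,p \right)} = \left(- \frac{1}{3}\right)^{2} = \frac{1}{9}$)
$G = - \frac{818}{9}$ ($G = \left(-50 + \frac{1}{9}\right) - 41 = - \frac{449}{9} - 41 = - \frac{818}{9} \approx -90.889$)
$E = - \frac{818}{9} \approx -90.889$
$E 28 = \left(- \frac{818}{9}\right) 28 = - \frac{22904}{9}$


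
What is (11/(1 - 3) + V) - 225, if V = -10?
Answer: -481/2 ≈ -240.50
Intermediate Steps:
(11/(1 - 3) + V) - 225 = (11/(1 - 3) - 10) - 225 = (11/(-2) - 10) - 225 = (-1/2*11 - 10) - 225 = (-11/2 - 10) - 225 = -31/2 - 225 = -481/2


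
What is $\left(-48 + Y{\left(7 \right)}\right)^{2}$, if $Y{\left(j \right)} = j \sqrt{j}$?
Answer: $2647 - 672 \sqrt{7} \approx 869.05$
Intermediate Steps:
$Y{\left(j \right)} = j^{\frac{3}{2}}$
$\left(-48 + Y{\left(7 \right)}\right)^{2} = \left(-48 + 7^{\frac{3}{2}}\right)^{2} = \left(-48 + 7 \sqrt{7}\right)^{2}$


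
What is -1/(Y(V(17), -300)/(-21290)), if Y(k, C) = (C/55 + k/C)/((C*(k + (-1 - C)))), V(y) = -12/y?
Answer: 8906831175000/25489 ≈ 3.4944e+8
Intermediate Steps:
Y(k, C) = (C/55 + k/C)/(C*(-1 + k - C)) (Y(k, C) = (C*(1/55) + k/C)/((C*(-1 + k - C))) = (C/55 + k/C)*(1/(C*(-1 + k - C))) = (C/55 + k/C)/(C*(-1 + k - C)))
-1/(Y(V(17), -300)/(-21290)) = -1/(((-12/17 + (1/55)*(-300)²)/((-300)²*(-1 - 12/17 - 1*(-300))))/(-21290)) = -1/(((-12*1/17 + (1/55)*90000)/(90000*(-1 - 12*1/17 + 300)))*(-1/21290)) = -1/(((-12/17 + 18000/11)/(90000*(-1 - 12/17 + 300)))*(-1/21290)) = -1/(((1/90000)*(305868/187)/(5071/17))*(-1/21290)) = -1/(((1/90000)*(17/5071)*(305868/187))*(-1/21290)) = -1/((25489/418357500)*(-1/21290)) = -1/(-25489/8906831175000) = -1*(-8906831175000/25489) = 8906831175000/25489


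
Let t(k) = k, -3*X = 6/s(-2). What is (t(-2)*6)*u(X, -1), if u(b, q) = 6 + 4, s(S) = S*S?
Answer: -120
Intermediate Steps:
s(S) = S²
X = -½ (X = -2/((-2)²) = -2/4 = -⅓*3/2 = -½ ≈ -0.50000)
u(b, q) = 10
(t(-2)*6)*u(X, -1) = -2*6*10 = -12*10 = -120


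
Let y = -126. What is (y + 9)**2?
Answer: 13689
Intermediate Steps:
(y + 9)**2 = (-126 + 9)**2 = (-117)**2 = 13689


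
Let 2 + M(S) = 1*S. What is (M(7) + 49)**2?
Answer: 2916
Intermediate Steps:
M(S) = -2 + S (M(S) = -2 + 1*S = -2 + S)
(M(7) + 49)**2 = ((-2 + 7) + 49)**2 = (5 + 49)**2 = 54**2 = 2916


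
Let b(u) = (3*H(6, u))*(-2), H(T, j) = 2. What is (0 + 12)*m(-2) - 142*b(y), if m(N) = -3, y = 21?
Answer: 1668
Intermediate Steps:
b(u) = -12 (b(u) = (3*2)*(-2) = 6*(-2) = -12)
(0 + 12)*m(-2) - 142*b(y) = (0 + 12)*(-3) - 142*(-12) = 12*(-3) + 1704 = -36 + 1704 = 1668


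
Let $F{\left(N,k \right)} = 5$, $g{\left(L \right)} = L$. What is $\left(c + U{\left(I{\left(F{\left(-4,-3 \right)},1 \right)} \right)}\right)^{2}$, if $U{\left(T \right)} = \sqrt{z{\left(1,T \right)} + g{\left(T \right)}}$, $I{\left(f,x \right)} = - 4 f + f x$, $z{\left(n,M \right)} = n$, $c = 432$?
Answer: $\left(432 + i \sqrt{14}\right)^{2} \approx 1.8661 \cdot 10^{5} + 3233.0 i$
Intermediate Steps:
$U{\left(T \right)} = \sqrt{1 + T}$
$\left(c + U{\left(I{\left(F{\left(-4,-3 \right)},1 \right)} \right)}\right)^{2} = \left(432 + \sqrt{1 + 5 \left(-4 + 1\right)}\right)^{2} = \left(432 + \sqrt{1 + 5 \left(-3\right)}\right)^{2} = \left(432 + \sqrt{1 - 15}\right)^{2} = \left(432 + \sqrt{-14}\right)^{2} = \left(432 + i \sqrt{14}\right)^{2}$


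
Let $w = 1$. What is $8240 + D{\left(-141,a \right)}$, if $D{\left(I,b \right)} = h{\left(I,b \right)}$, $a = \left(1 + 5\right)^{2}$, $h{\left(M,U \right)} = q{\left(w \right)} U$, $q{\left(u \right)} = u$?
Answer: $8276$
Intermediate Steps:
$h{\left(M,U \right)} = U$ ($h{\left(M,U \right)} = 1 U = U$)
$a = 36$ ($a = 6^{2} = 36$)
$D{\left(I,b \right)} = b$
$8240 + D{\left(-141,a \right)} = 8240 + 36 = 8276$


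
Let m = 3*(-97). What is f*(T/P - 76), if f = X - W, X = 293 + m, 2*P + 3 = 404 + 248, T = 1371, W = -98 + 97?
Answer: -139746/649 ≈ -215.33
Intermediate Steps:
W = -1
m = -291
P = 649/2 (P = -3/2 + (404 + 248)/2 = -3/2 + (½)*652 = -3/2 + 326 = 649/2 ≈ 324.50)
X = 2 (X = 293 - 291 = 2)
f = 3 (f = 2 - 1*(-1) = 2 + 1 = 3)
f*(T/P - 76) = 3*(1371/(649/2) - 76) = 3*(1371*(2/649) - 76) = 3*(2742/649 - 76) = 3*(-46582/649) = -139746/649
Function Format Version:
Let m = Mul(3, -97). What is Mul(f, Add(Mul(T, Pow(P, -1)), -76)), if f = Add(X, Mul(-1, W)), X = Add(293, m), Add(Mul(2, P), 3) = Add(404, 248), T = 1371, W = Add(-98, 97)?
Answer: Rational(-139746, 649) ≈ -215.33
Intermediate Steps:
W = -1
m = -291
P = Rational(649, 2) (P = Add(Rational(-3, 2), Mul(Rational(1, 2), Add(404, 248))) = Add(Rational(-3, 2), Mul(Rational(1, 2), 652)) = Add(Rational(-3, 2), 326) = Rational(649, 2) ≈ 324.50)
X = 2 (X = Add(293, -291) = 2)
f = 3 (f = Add(2, Mul(-1, -1)) = Add(2, 1) = 3)
Mul(f, Add(Mul(T, Pow(P, -1)), -76)) = Mul(3, Add(Mul(1371, Pow(Rational(649, 2), -1)), -76)) = Mul(3, Add(Mul(1371, Rational(2, 649)), -76)) = Mul(3, Add(Rational(2742, 649), -76)) = Mul(3, Rational(-46582, 649)) = Rational(-139746, 649)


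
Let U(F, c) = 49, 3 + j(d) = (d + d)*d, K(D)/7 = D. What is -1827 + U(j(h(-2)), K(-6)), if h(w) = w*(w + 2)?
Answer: -1778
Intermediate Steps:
h(w) = w*(2 + w)
K(D) = 7*D
j(d) = -3 + 2*d² (j(d) = -3 + (d + d)*d = -3 + (2*d)*d = -3 + 2*d²)
-1827 + U(j(h(-2)), K(-6)) = -1827 + 49 = -1778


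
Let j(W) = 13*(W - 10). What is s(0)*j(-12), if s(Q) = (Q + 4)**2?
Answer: -4576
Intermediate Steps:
s(Q) = (4 + Q)**2
j(W) = -130 + 13*W (j(W) = 13*(-10 + W) = -130 + 13*W)
s(0)*j(-12) = (4 + 0)**2*(-130 + 13*(-12)) = 4**2*(-130 - 156) = 16*(-286) = -4576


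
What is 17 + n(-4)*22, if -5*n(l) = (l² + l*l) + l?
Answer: -531/5 ≈ -106.20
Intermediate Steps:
n(l) = -2*l²/5 - l/5 (n(l) = -((l² + l*l) + l)/5 = -((l² + l²) + l)/5 = -(2*l² + l)/5 = -(l + 2*l²)/5 = -2*l²/5 - l/5)
17 + n(-4)*22 = 17 - ⅕*(-4)*(1 + 2*(-4))*22 = 17 - ⅕*(-4)*(1 - 8)*22 = 17 - ⅕*(-4)*(-7)*22 = 17 - 28/5*22 = 17 - 616/5 = -531/5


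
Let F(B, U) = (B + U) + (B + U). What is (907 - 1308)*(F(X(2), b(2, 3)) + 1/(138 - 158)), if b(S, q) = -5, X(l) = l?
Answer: 48521/20 ≈ 2426.1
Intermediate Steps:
F(B, U) = 2*B + 2*U
(907 - 1308)*(F(X(2), b(2, 3)) + 1/(138 - 158)) = (907 - 1308)*((2*2 + 2*(-5)) + 1/(138 - 158)) = -401*((4 - 10) + 1/(-20)) = -401*(-6 - 1/20) = -401*(-121/20) = 48521/20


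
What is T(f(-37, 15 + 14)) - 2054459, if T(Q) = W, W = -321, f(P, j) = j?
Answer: -2054780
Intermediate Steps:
T(Q) = -321
T(f(-37, 15 + 14)) - 2054459 = -321 - 2054459 = -2054780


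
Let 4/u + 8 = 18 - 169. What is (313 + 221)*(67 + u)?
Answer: 1895522/53 ≈ 35765.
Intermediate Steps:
u = -4/159 (u = 4/(-8 + (18 - 169)) = 4/(-8 - 151) = 4/(-159) = 4*(-1/159) = -4/159 ≈ -0.025157)
(313 + 221)*(67 + u) = (313 + 221)*(67 - 4/159) = 534*(10649/159) = 1895522/53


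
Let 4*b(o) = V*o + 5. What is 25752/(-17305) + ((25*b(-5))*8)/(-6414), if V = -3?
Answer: -91239164/55497135 ≈ -1.6440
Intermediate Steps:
b(o) = 5/4 - 3*o/4 (b(o) = (-3*o + 5)/4 = (5 - 3*o)/4 = 5/4 - 3*o/4)
25752/(-17305) + ((25*b(-5))*8)/(-6414) = 25752/(-17305) + ((25*(5/4 - ¾*(-5)))*8)/(-6414) = 25752*(-1/17305) + ((25*(5/4 + 15/4))*8)*(-1/6414) = -25752/17305 + ((25*5)*8)*(-1/6414) = -25752/17305 + (125*8)*(-1/6414) = -25752/17305 + 1000*(-1/6414) = -25752/17305 - 500/3207 = -91239164/55497135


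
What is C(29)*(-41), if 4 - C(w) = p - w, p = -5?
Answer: -1558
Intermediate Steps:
C(w) = 9 + w (C(w) = 4 - (-5 - w) = 4 + (5 + w) = 9 + w)
C(29)*(-41) = (9 + 29)*(-41) = 38*(-41) = -1558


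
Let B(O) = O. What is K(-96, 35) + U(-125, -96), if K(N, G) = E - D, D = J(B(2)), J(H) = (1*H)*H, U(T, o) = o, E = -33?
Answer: -133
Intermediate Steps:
J(H) = H² (J(H) = H*H = H²)
D = 4 (D = 2² = 4)
K(N, G) = -37 (K(N, G) = -33 - 1*4 = -33 - 4 = -37)
K(-96, 35) + U(-125, -96) = -37 - 96 = -133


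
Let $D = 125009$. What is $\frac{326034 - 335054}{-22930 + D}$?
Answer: $- \frac{9020}{102079} \approx -0.088363$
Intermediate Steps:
$\frac{326034 - 335054}{-22930 + D} = \frac{326034 - 335054}{-22930 + 125009} = - \frac{9020}{102079}$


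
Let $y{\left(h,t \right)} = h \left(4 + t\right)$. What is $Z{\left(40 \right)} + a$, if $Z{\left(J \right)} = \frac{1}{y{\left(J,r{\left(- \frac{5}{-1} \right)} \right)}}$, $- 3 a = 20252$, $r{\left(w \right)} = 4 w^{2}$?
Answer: $- \frac{84248317}{12480} \approx -6750.7$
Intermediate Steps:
$a = - \frac{20252}{3}$ ($a = \left(- \frac{1}{3}\right) 20252 = - \frac{20252}{3} \approx -6750.7$)
$Z{\left(J \right)} = \frac{1}{104 J}$ ($Z{\left(J \right)} = \frac{1}{J \left(4 + 4 \left(- \frac{5}{-1}\right)^{2}\right)} = \frac{1}{J \left(4 + 4 \left(\left(-5\right) \left(-1\right)\right)^{2}\right)} = \frac{1}{J \left(4 + 4 \cdot 5^{2}\right)} = \frac{1}{J \left(4 + 4 \cdot 25\right)} = \frac{1}{J \left(4 + 100\right)} = \frac{1}{J 104} = \frac{1}{104 J}$)
$Z{\left(40 \right)} + a = \frac{1}{104 \cdot 40} - \frac{20252}{3} = \frac{1}{104} \cdot \frac{1}{40} - \frac{20252}{3} = \frac{1}{4160} - \frac{20252}{3} = - \frac{84248317}{12480}$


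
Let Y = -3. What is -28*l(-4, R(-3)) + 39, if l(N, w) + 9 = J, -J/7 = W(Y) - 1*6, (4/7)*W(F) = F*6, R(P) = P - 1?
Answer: -7059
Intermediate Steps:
R(P) = -1 + P
W(F) = 21*F/2 (W(F) = 7*(F*6)/4 = 7*(6*F)/4 = 21*F/2)
J = 525/2 (J = -7*((21/2)*(-3) - 1*6) = -7*(-63/2 - 6) = -7*(-75/2) = 525/2 ≈ 262.50)
l(N, w) = 507/2 (l(N, w) = -9 + 525/2 = 507/2)
-28*l(-4, R(-3)) + 39 = -28*507/2 + 39 = -7098 + 39 = -7059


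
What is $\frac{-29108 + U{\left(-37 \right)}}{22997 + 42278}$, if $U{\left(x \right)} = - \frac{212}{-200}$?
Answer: $- \frac{1455347}{3263750} \approx -0.44591$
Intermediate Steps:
$U{\left(x \right)} = \frac{53}{50}$ ($U{\left(x \right)} = \left(-212\right) \left(- \frac{1}{200}\right) = \frac{53}{50}$)
$\frac{-29108 + U{\left(-37 \right)}}{22997 + 42278} = \frac{-29108 + \frac{53}{50}}{22997 + 42278} = - \frac{1455347}{50 \cdot 65275} = \left(- \frac{1455347}{50}\right) \frac{1}{65275} = - \frac{1455347}{3263750}$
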